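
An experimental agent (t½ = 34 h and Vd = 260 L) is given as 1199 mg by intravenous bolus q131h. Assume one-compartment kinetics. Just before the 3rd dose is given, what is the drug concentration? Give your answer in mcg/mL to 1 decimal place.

f = (1/2)^(τ/t½) = (1/2)^(131/34) ≈ 0.0692.
C₀ = D/Vd = 1199/260 ≈ 4.612 mcg/mL.
Before the 3rd dose, 2 doses have been given. Superposition: Cmin = C₀·(f + f²).
≈ 4.612 × (0.0692 + 0.0048) ≈ 4.612 × 0.0740 ≈ 0.341 mcg/mL.

0.3 mcg/mL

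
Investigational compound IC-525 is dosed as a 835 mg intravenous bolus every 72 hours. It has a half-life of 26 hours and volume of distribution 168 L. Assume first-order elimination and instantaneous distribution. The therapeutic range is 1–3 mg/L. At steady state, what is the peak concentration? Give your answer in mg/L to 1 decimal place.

k = ln2/t½ = ln2/26 ≈ 0.026660 h⁻¹; fraction remaining f = e^(−kτ) = e^(−0.026660×72) ≈ 0.1467.
Accumulation ratio R = 1/(1 − f) ≈ 1/0.8533 ≈ 1.1719.
Single-dose peak C₀ = D/Vd = 835/168 ≈ 4.970 mg/L.
Steady-state peak Cmax,ss = C₀·R ≈ 4.970 × 1.1719 ≈ 5.824 mg/L.
Peak 5.8 mg/L vs MTC 3 mg/L: exceeds toxic threshold.

5.8 mg/L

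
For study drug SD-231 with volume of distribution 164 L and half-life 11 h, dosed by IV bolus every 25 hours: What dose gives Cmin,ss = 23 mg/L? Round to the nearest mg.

14456 mg

τ/t½ = 25/11 ≈ 2.2727, so f = (1/2)^(25/11) ≈ 0.206938.
Cmin,ss = (D/Vd)·f/(1−f), so D = Cmin,ss·Vd·(1−f)/f.
D = 23 × 164 × (1−f)/f ≈ 23 × 164 × 3.83237 ≈ 14455.70 mg.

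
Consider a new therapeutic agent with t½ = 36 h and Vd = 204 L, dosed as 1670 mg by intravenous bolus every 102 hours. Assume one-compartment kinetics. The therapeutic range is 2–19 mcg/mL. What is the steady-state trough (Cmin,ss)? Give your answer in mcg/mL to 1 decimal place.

Over one 102-h interval, 102/36 ≈ 2.8333 half-lives elapse, leaving f ≈ 0.1403 of each dose.
Single-dose peak C₀ = D/Vd = 1670/204 ≈ 8.186 mcg/mL.
Steady-state trough Cmin,ss = C₀·f/(1−f) ≈ 8.186 × 0.1403/0.8597 ≈ 1.336 mcg/mL.
Trough 1.3 mcg/mL vs MEC 2 mcg/mL: subtherapeutic.

1.3 mcg/mL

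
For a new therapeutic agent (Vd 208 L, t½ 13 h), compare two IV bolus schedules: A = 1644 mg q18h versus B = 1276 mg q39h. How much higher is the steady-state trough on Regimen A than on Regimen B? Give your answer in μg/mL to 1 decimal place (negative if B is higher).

4.0 μg/mL

Regimen A: f = (1/2)^(18/13) ≈ 0.3830; Cmin,ss = (1644/208)·f/(1−f) ≈ 4.906 μg/mL.
Regimen B: f = (1/2)^(39/13) ≈ 0.1250; Cmin,ss = (1276/208)·f/(1−f) ≈ 0.876 μg/mL.
Difference ≈ 4.906 − 0.876 ≈ 4.030 μg/mL.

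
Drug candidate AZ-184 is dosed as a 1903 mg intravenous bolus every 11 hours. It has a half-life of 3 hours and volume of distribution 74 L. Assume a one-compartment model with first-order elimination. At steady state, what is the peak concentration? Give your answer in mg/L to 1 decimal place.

k = ln2/t½ = ln2/3 ≈ 0.231049 h⁻¹; fraction remaining f = e^(−kτ) = e^(−0.231049×11) ≈ 0.0787.
At steady state, accumulation factor R = 1/(1 − e^(−kτ)) ≈ 1.0854.
Each bolus raises the concentration by D/Vd = 1903/74 ≈ 25.716 mg/L.
Steady-state peak Cmax,ss = C₀·R ≈ 25.716 × 1.0854 ≈ 27.912 mg/L.

27.9 mg/L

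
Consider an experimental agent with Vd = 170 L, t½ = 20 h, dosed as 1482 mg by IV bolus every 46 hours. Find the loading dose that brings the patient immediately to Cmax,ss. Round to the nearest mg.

1860 mg

f = (1/2)^(46/20) ≈ 0.203063; accumulation ratio R = 1/(1−f) ≈ 1.25480.
Loading dose to hit Cmax,ss on first dose: D_load = D_maint·R ≈ 1482 × 1.25480 ≈ 1859.61 mg.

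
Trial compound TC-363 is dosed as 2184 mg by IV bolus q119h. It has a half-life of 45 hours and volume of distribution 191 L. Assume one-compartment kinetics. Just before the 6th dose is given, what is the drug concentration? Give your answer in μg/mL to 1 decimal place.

f = (1/2)^(τ/t½) = (1/2)^(119/45) ≈ 0.1599.
C₀ = D/Vd = 2184/191 ≈ 11.435 μg/mL.
Before the 6th dose, 5 doses have been given. Superposition: Cmin = C₀·(f + f² + … + f^5).
≈ 11.435 × (0.1599 + 0.0256 + 0.0041 + 0.0007 + 0.0001) ≈ 11.435 × 0.1904 ≈ 2.177 μg/mL.

2.2 μg/mL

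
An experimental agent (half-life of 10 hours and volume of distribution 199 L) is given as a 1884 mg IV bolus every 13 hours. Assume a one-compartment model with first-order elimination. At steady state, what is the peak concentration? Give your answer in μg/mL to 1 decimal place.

k = ln2/t½ = ln2/10 ≈ 0.069315 h⁻¹; fraction remaining f = e^(−kτ) = e^(−0.069315×13) ≈ 0.4061.
At steady state, accumulation factor R = 1/(1 − e^(−kτ)) ≈ 1.6838.
Single-dose peak C₀ = D/Vd = 1884/199 ≈ 9.467 μg/mL.
Cmax,ss = C₀/(1 − f) ≈ 9.467/0.5939 ≈ 15.940 μg/mL.

15.9 μg/mL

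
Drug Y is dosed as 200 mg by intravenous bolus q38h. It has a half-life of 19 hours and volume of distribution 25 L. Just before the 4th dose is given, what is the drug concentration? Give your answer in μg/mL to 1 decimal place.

f = (1/2)^(τ/t½) = (1/2)^(38/19) ≈ 0.2500.
C₀ = D/Vd = 200/25 ≈ 8.000 μg/mL.
Before the 4th dose, 3 doses have been given. Superposition: Cmin = C₀·(f + f² + … + f^3).
≈ 8.000 × (0.2500 + 0.0625 + 0.0156) ≈ 8.000 × 0.3281 ≈ 2.625 μg/mL.

2.6 μg/mL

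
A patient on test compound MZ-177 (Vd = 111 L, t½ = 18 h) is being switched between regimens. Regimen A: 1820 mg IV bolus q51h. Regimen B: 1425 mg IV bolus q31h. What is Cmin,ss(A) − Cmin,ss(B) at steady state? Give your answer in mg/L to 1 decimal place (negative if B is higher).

-2.9 mg/L

Regimen A: f = (1/2)^(51/18) ≈ 0.1403; Cmin,ss = (1820/111)·f/(1−f) ≈ 2.676 mg/L.
Regimen B: f = (1/2)^(31/18) ≈ 0.3031; Cmin,ss = (1425/111)·f/(1−f) ≈ 5.584 mg/L.
Difference ≈ 2.676 − 5.584 ≈ -2.908 mg/L.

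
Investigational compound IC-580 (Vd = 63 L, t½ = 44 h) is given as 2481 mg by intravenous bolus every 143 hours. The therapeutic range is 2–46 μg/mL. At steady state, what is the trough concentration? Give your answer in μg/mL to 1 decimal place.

4.6 μg/mL

k = ln2/t½ = ln2/44 ≈ 0.015753 h⁻¹; fraction remaining f = e^(−kτ) = e^(−0.015753×143) ≈ 0.1051.
Accumulation ratio R = 1/(1 − f) ≈ 1/0.8949 ≈ 1.1174.
Each bolus raises the concentration by D/Vd = 2481/63 ≈ 39.381 μg/mL.
Steady-state peak Cmax,ss = C₀·R ≈ 39.381 × 1.1174 ≈ 44.004 μg/mL.
Steady-state trough Cmin,ss = Cmax,ss·f ≈ 44.004 × 0.1051 ≈ 4.625 μg/mL.
Trough 4.6 μg/mL vs MEC 2 μg/mL: adequate.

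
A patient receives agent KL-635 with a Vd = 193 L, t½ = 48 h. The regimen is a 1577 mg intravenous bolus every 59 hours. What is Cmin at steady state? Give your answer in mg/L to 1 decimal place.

τ/t½ = 59/48 ≈ 1.2292, so fraction remaining f = (1/2)^(59/48) ≈ 0.4266.
At steady state, accumulation factor R = 1/(1 − e^(−kτ)) ≈ 1.7440.
Single-dose peak C₀ = D/Vd = 1577/193 ≈ 8.171 mg/L.
Steady-state peak Cmax,ss = C₀·R ≈ 8.171 × 1.7440 ≈ 14.250 mg/L.
Steady-state trough Cmin,ss = Cmax,ss·f ≈ 14.250 × 0.4266 ≈ 6.079 mg/L.

6.1 mg/L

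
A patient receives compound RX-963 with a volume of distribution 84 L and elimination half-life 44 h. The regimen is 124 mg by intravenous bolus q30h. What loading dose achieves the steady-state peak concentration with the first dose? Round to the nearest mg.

329 mg

f = (1/2)^(30/44) ≈ 0.623379; accumulation ratio R = 1/(1−f) ≈ 2.65519.
Loading dose to hit Cmax,ss on first dose: D_load = D_maint·R ≈ 124 × 2.65519 ≈ 329.24 mg.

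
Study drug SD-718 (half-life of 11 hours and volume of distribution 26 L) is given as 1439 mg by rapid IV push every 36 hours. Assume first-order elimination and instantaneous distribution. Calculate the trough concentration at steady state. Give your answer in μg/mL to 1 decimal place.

Over one 36-h interval, 36/11 ≈ 3.2727 half-lives elapse, leaving f ≈ 0.1035 of each dose.
Accumulation ratio R = 1/(1 − f) ≈ 1/0.8965 ≈ 1.1154.
Single-dose peak C₀ = D/Vd = 1439/26 ≈ 55.346 μg/mL.
Steady-state peak Cmax,ss = C₀·R ≈ 55.346 × 1.1154 ≈ 61.733 μg/mL.
Steady-state trough Cmin,ss = Cmax,ss·f ≈ 61.733 × 0.1035 ≈ 6.389 μg/mL.

6.4 μg/mL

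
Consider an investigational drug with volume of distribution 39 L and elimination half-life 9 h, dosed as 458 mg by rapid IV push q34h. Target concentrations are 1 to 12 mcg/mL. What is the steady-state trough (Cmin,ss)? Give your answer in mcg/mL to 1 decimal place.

k = ln2/t½ = ln2/9 ≈ 0.077016 h⁻¹; fraction remaining f = e^(−kτ) = e^(−0.077016×34) ≈ 0.0729.
Accumulation ratio R = 1/(1 − f) ≈ 1/0.9271 ≈ 1.0786.
Each bolus raises the concentration by D/Vd = 458/39 ≈ 11.744 mcg/mL.
Cmax,ss = C₀/(1 − f) ≈ 11.744/0.9271 ≈ 12.667 mcg/mL.
One interval later, Cmin,ss = Cmax,ss·e^(−kτ) ≈ 12.667 × 0.0729 ≈ 0.923 mcg/mL.
Trough 0.9 mcg/mL vs MEC 1 mcg/mL: subtherapeutic.

0.9 mcg/mL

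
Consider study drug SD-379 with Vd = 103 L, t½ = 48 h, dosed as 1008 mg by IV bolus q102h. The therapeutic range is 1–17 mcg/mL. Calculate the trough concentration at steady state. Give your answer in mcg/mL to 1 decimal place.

Over one 102-h interval, 102/48 ≈ 2.125 half-lives elapse, leaving f ≈ 0.2293 of each dose.
Each bolus raises the concentration by D/Vd = 1008/103 ≈ 9.786 mcg/mL.
Steady-state trough Cmin,ss = C₀·f/(1−f) ≈ 9.786 × 0.2293/0.7707 ≈ 2.912 mcg/mL.
Trough 2.9 mcg/mL vs MEC 1 mcg/mL: adequate.

2.9 mcg/mL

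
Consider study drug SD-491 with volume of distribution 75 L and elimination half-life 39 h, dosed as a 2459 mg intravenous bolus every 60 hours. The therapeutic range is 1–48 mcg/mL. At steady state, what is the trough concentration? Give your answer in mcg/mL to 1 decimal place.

k = ln2/t½ = ln2/39 ≈ 0.017773 h⁻¹; fraction remaining f = e^(−kτ) = e^(−0.017773×60) ≈ 0.3443.
At steady state, accumulation factor R = 1/(1 − e^(−kτ)) ≈ 1.5251.
Single-dose peak C₀ = D/Vd = 2459/75 ≈ 32.787 mcg/mL.
Cmax,ss = C₀/(1 − f) ≈ 32.787/0.6557 ≈ 50.003 mcg/mL.
One interval later, Cmin,ss = Cmax,ss·e^(−kτ) ≈ 50.003 × 0.3443 ≈ 17.216 mcg/mL.
Trough 17.2 mcg/mL vs MEC 1 mcg/mL: adequate.

17.2 mcg/mL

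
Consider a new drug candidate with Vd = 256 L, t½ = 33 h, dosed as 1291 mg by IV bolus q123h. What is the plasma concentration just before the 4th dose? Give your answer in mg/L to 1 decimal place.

0.4 mg/L

f = (1/2)^(τ/t½) = (1/2)^(123/33) ≈ 0.0755.
C₀ = D/Vd = 1291/256 ≈ 5.043 mg/L.
Before the 4th dose, 3 doses have been given. Superposition: Cmin = C₀·(f + f² + … + f^3).
≈ 5.043 × (0.0755 + 0.0057 + 0.0004) ≈ 5.043 × 0.0816 ≈ 0.412 mg/L.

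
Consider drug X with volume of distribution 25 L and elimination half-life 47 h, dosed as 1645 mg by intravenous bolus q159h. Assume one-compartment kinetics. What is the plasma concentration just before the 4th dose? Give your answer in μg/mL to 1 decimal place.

7.0 μg/mL

f = (1/2)^(τ/t½) = (1/2)^(159/47) ≈ 0.0959.
C₀ = D/Vd = 1645/25 ≈ 65.800 μg/mL.
Before the 4th dose, 3 doses have been given. Superposition: Cmin = C₀·(f + f² + … + f^3).
≈ 65.800 × (0.0959 + 0.0092 + 0.0009) ≈ 65.800 × 0.1060 ≈ 6.975 μg/mL.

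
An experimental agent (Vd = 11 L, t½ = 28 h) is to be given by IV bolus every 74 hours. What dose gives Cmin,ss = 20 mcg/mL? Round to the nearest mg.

τ/t½ = 74/28 ≈ 2.6429, so f = (1/2)^(74/28) ≈ 0.160111.
Cmin,ss = (D/Vd)·f/(1−f), so D = Cmin,ss·Vd·(1−f)/f.
D = 20 × 11 × (1−f)/f ≈ 20 × 11 × 5.24567 ≈ 1154.05 mg.

1154 mg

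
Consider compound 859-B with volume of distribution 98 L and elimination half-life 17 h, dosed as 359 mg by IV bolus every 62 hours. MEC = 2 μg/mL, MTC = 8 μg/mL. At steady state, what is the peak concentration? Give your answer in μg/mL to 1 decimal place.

4.0 μg/mL

τ/t½ = 62/17 ≈ 3.6471, so fraction remaining f = (1/2)^(62/17) ≈ 0.0798.
Accumulation ratio R = 1/(1 − f) ≈ 1/0.9202 ≈ 1.0867.
Single-dose peak C₀ = D/Vd = 359/98 ≈ 3.663 μg/mL.
Steady-state peak Cmax,ss = C₀·R ≈ 3.663 × 1.0867 ≈ 3.981 μg/mL.
Peak 4.0 μg/mL vs MTC 8 μg/mL: below toxic threshold.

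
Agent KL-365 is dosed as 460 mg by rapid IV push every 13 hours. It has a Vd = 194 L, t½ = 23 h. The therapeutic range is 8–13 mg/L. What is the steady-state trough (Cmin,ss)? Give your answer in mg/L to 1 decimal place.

4.9 mg/L

k = ln2/t½ = ln2/23 ≈ 0.030137 h⁻¹; fraction remaining f = e^(−kτ) = e^(−0.030137×13) ≈ 0.6759.
At steady state, accumulation factor R = 1/(1 − e^(−kτ)) ≈ 3.0855.
Each bolus raises the concentration by D/Vd = 460/194 ≈ 2.371 mg/L.
Cmax,ss = C₀/(1 − f) ≈ 2.371/0.3241 ≈ 7.316 mg/L.
Steady-state trough Cmin,ss = Cmax,ss·f ≈ 7.316 × 0.6759 ≈ 4.945 mg/L.
Trough 4.9 mg/L vs MEC 8 mg/L: subtherapeutic.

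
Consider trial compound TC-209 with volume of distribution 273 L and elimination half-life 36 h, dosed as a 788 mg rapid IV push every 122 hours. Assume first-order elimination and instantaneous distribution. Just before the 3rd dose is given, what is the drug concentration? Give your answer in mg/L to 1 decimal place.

f = (1/2)^(τ/t½) = (1/2)^(122/36) ≈ 0.0955.
C₀ = D/Vd = 788/273 ≈ 2.886 mg/L.
Before the 3rd dose, 2 doses have been given. Superposition: Cmin = C₀·(f + f²).
≈ 2.886 × (0.0955 + 0.0091) ≈ 2.886 × 0.1046 ≈ 0.302 mg/L.

0.3 mg/L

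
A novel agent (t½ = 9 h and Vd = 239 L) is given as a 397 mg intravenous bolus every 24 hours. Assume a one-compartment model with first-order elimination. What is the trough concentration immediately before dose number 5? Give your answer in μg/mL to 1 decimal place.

0.3 μg/mL

f = (1/2)^(τ/t½) = (1/2)^(24/9) ≈ 0.1575.
C₀ = D/Vd = 397/239 ≈ 1.661 μg/mL.
Before the 5th dose, 4 doses have been given. Superposition: Cmin = C₀·(f + f² + … + f^4).
≈ 1.661 × (0.1575 + 0.0248 + 0.0039 + 0.0006) ≈ 1.661 × 0.1868 ≈ 0.310 μg/mL.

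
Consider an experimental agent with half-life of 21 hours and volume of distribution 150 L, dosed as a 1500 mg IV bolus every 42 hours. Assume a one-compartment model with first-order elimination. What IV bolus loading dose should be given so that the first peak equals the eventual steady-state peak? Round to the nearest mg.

2000 mg

f = (1/2)^(42/21) ≈ 0.250000; accumulation ratio R = 1/(1−f) ≈ 1.33333.
Loading dose to hit Cmax,ss on first dose: D_load = D_maint·R ≈ 1500 × 1.33333 ≈ 1999.99 mg.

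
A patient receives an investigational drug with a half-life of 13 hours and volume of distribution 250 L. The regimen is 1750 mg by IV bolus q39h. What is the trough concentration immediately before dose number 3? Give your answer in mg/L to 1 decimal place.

1.0 mg/L

f = (1/2)^(τ/t½) = (1/2)^(39/13) ≈ 0.1250.
C₀ = D/Vd = 1750/250 ≈ 7.000 mg/L.
Before the 3rd dose, 2 doses have been given. Superposition: Cmin = C₀·(f + f²).
≈ 7.000 × (0.1250 + 0.0156) ≈ 7.000 × 0.1406 ≈ 0.984 mg/L.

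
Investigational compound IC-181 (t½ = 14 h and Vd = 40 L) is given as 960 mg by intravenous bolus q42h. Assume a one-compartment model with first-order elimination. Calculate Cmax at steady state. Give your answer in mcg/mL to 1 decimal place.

The dosing interval is 3 half-lives, so f = 2^(−3) = 0.125.
Accumulation ratio R = 1/(1 − f) = 1/0.875 = 8/7.
Single-dose peak C₀ = D/Vd = 960/40 = 24 mcg/mL.
Steady-state peak Cmax,ss = C₀·R = 24 × 8/7 ≈ 27.429 mcg/mL.

27.4 mcg/mL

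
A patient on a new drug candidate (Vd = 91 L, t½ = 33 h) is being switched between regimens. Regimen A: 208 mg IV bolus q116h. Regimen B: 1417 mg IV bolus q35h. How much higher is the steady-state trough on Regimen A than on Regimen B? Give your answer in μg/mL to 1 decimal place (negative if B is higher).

-14.1 μg/mL

Regimen A: f = (1/2)^(116/33) ≈ 0.0875; Cmin,ss = (208/91)·f/(1−f) ≈ 0.219 μg/mL.
Regimen B: f = (1/2)^(35/33) ≈ 0.4794; Cmin,ss = (1417/91)·f/(1−f) ≈ 14.339 μg/mL.
Difference ≈ 0.219 − 14.339 ≈ -14.120 μg/mL.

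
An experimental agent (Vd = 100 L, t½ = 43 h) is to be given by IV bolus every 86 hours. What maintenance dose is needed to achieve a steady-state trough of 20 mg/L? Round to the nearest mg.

6000 mg

τ/t½ = 86/43 ≈ 2, so f = (1/2)^(86/43) ≈ 0.250000.
Cmin,ss = (D/Vd)·f/(1−f), so D = Cmin,ss·Vd·(1−f)/f.
D = 20 × 100 × (1−f)/f ≈ 20 × 100 × 3.00000 ≈ 6000.00 mg.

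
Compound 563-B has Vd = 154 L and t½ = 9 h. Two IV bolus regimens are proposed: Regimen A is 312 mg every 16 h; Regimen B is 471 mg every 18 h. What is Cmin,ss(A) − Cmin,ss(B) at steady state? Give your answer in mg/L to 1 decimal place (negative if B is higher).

-0.2 mg/L

Regimen A: f = (1/2)^(16/9) ≈ 0.2916; Cmin,ss = (312/154)·f/(1−f) ≈ 0.834 mg/L.
Regimen B: f = (1/2)^(18/9) ≈ 0.2500; Cmin,ss = (471/154)·f/(1−f) ≈ 1.019 mg/L.
Difference ≈ 0.834 − 1.019 ≈ -0.185 mg/L.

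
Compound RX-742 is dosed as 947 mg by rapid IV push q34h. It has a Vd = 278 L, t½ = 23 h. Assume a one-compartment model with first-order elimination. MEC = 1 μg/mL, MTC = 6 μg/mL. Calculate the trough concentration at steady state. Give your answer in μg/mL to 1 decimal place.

Over one 34-h interval, 34/23 ≈ 1.4783 half-lives elapse, leaving f ≈ 0.3589 of each dose.
At steady state, accumulation factor R = 1/(1 − e^(−kτ)) ≈ 1.5598.
Each bolus raises the concentration by D/Vd = 947/278 ≈ 3.406 μg/mL.
Cmax,ss = C₀/(1 − f) ≈ 3.406/0.6411 ≈ 5.313 μg/mL.
One interval later, Cmin,ss = Cmax,ss·e^(−kτ) ≈ 5.313 × 0.3589 ≈ 1.907 μg/mL.
Trough 1.9 μg/mL vs MEC 1 μg/mL: adequate.

1.9 μg/mL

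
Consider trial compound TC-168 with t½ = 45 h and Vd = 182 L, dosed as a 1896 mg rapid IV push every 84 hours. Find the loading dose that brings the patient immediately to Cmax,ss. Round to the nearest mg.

2612 mg

f = (1/2)^(84/45) ≈ 0.274206; accumulation ratio R = 1/(1−f) ≈ 1.37780.
Loading dose to hit Cmax,ss on first dose: D_load = D_maint·R ≈ 1896 × 1.37780 ≈ 2612.31 mg.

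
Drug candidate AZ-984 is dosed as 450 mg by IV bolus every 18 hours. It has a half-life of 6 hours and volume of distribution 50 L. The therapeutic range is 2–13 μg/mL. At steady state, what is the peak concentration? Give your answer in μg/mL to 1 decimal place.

τ = 18 h = 3 half-lives, so f = (1/2)^3 = 0.125.
Accumulation ratio R = 1/(1 − f) = 1/0.875 = 8/7.
Single-dose peak C₀ = D/Vd = 450/50 = 9 μg/mL.
Steady-state peak Cmax,ss = C₀·R = 9 × 8/7 ≈ 10.286 μg/mL.
Peak 10.3 μg/mL vs MTC 13 μg/mL: below toxic threshold.

10.3 μg/mL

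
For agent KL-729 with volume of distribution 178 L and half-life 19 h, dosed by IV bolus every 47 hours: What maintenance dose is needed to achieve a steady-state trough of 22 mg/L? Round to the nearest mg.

17836 mg

τ/t½ = 47/19 ≈ 2.4737, so f = (1/2)^(47/19) ≈ 0.180031.
Cmin,ss = (D/Vd)·f/(1−f), so D = Cmin,ss·Vd·(1−f)/f.
D = 22 × 178 × (1−f)/f ≈ 22 × 178 × 4.55460 ≈ 17835.81 mg.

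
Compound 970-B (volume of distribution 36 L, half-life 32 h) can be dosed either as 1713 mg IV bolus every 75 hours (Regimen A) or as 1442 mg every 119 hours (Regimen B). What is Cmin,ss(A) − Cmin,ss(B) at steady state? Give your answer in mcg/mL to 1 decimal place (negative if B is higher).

Regimen A: f = (1/2)^(75/32) ≈ 0.1970; Cmin,ss = (1713/36)·f/(1−f) ≈ 11.674 mcg/mL.
Regimen B: f = (1/2)^(119/32) ≈ 0.0760; Cmin,ss = (1442/36)·f/(1−f) ≈ 3.295 mcg/mL.
Difference ≈ 11.674 − 3.295 ≈ 8.379 mcg/mL.

8.4 mcg/mL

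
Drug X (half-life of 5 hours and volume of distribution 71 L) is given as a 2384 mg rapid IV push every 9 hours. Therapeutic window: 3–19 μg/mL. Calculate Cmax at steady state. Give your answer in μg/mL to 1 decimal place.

Over one 9-h interval, 9/5 ≈ 1.8 half-lives elapse, leaving f ≈ 0.2872 of each dose.
Accumulation ratio R = 1/(1 − f) ≈ 1/0.7128 ≈ 1.4029.
Each bolus raises the concentration by D/Vd = 2384/71 ≈ 33.577 μg/mL.
Steady-state peak Cmax,ss = C₀·R ≈ 33.577 × 1.4029 ≈ 47.105 μg/mL.
Peak 47.1 μg/mL vs MTC 19 μg/mL: exceeds toxic threshold.

47.1 μg/mL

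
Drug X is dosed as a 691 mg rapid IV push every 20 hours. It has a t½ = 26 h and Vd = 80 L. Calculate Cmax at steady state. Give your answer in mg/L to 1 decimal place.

20.9 mg/L

Over one 20-h interval, 20/26 ≈ 0.76923 half-lives elapse, leaving f ≈ 0.5867 of each dose.
Accumulation ratio R = 1/(1 − f) ≈ 1/0.4133 ≈ 2.4195.
Each bolus raises the concentration by D/Vd = 691/80 ≈ 8.637 mg/L.
Steady-state peak Cmax,ss = C₀·R ≈ 8.637 × 2.4195 ≈ 20.897 mg/L.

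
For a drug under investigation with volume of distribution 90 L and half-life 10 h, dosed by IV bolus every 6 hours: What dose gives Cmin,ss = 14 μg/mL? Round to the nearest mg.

650 mg

τ/t½ = 6/10 ≈ 0.6, so f = (1/2)^(6/10) ≈ 0.659754.
Cmin,ss = (D/Vd)·f/(1−f), so D = Cmin,ss·Vd·(1−f)/f.
D = 14 × 90 × (1−f)/f ≈ 14 × 90 × 0.51572 ≈ 649.81 mg.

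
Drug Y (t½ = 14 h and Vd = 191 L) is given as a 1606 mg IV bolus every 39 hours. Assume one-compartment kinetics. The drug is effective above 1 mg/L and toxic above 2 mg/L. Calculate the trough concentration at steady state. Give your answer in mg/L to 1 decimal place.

1.4 mg/L

τ/t½ = 39/14 ≈ 2.7857, so fraction remaining f = (1/2)^(39/14) ≈ 0.1450.
Accumulation ratio R = 1/(1 − f) ≈ 1/0.8550 ≈ 1.1696.
Each bolus raises the concentration by D/Vd = 1606/191 ≈ 8.408 mg/L.
Cmax,ss = C₀/(1 − f) ≈ 8.408/0.8550 ≈ 9.834 mg/L.
One interval later, Cmin,ss = Cmax,ss·e^(−kτ) ≈ 9.834 × 0.1450 ≈ 1.426 mg/L.
Trough 1.4 mg/L vs MEC 1 mg/L: adequate.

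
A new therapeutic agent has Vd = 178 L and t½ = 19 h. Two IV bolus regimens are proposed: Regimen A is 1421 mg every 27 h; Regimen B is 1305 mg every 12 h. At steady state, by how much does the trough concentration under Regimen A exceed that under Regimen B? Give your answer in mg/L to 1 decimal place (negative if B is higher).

-8.6 mg/L

Regimen A: f = (1/2)^(27/19) ≈ 0.3734; Cmin,ss = (1421/178)·f/(1−f) ≈ 4.757 mg/L.
Regimen B: f = (1/2)^(12/19) ≈ 0.6455; Cmin,ss = (1305/178)·f/(1−f) ≈ 13.350 mg/L.
Difference ≈ 4.757 − 13.350 ≈ -8.593 mg/L.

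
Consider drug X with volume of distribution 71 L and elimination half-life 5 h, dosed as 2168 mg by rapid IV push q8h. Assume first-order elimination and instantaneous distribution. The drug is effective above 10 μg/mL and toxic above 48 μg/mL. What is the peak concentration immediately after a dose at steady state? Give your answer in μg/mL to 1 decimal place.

45.6 μg/mL

Over one 8-h interval, 8/5 ≈ 1.6 half-lives elapse, leaving f ≈ 0.3299 of each dose.
At steady state, accumulation factor R = 1/(1 − e^(−kτ)) ≈ 1.4923.
Single-dose peak C₀ = D/Vd = 2168/71 ≈ 30.535 μg/mL.
Steady-state peak Cmax,ss = C₀·R ≈ 30.535 × 1.4923 ≈ 45.567 μg/mL.
Peak 45.6 μg/mL vs MTC 48 μg/mL: below toxic threshold.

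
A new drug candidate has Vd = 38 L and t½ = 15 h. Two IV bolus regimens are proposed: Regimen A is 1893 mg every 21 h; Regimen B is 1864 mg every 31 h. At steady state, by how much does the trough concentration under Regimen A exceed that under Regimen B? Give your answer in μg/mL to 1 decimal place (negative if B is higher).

Regimen A: f = (1/2)^(21/15) ≈ 0.3789; Cmin,ss = (1893/38)·f/(1−f) ≈ 30.390 μg/mL.
Regimen B: f = (1/2)^(31/15) ≈ 0.2387; Cmin,ss = (1864/38)·f/(1−f) ≈ 15.380 μg/mL.
Difference ≈ 30.390 − 15.380 ≈ 15.010 μg/mL.

15.0 μg/mL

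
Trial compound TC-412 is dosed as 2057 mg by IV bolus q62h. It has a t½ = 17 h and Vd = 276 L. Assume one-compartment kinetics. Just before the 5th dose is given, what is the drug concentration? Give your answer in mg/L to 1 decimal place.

f = (1/2)^(τ/t½) = (1/2)^(62/17) ≈ 0.0798.
C₀ = D/Vd = 2057/276 ≈ 7.453 mg/L.
Before the 5th dose, 4 doses have been given. Superposition: Cmin = C₀·(f + f² + … + f^4).
≈ 7.453 × (0.0798 + 0.0064 + 0.0005 + 0.0000) ≈ 7.453 × 0.0867 ≈ 0.646 mg/L.

0.6 mg/L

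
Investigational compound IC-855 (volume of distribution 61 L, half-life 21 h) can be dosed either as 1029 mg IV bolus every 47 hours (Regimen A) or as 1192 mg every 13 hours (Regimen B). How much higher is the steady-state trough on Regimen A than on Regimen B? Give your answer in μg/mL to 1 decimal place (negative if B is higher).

Regimen A: f = (1/2)^(47/21) ≈ 0.2120; Cmin,ss = (1029/61)·f/(1−f) ≈ 4.538 μg/mL.
Regimen B: f = (1/2)^(13/21) ≈ 0.6511; Cmin,ss = (1192/61)·f/(1−f) ≈ 36.466 μg/mL.
Difference ≈ 4.538 − 36.466 ≈ -31.928 μg/mL.

-31.9 μg/mL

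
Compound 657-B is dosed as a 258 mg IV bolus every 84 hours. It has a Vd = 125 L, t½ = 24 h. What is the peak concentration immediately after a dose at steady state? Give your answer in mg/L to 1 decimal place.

Over one 84-h interval, 84/24 ≈ 3.5 half-lives elapse, leaving f ≈ 0.0884 of each dose.
At steady state, accumulation factor R = 1/(1 − e^(−kτ)) ≈ 1.0970.
Each bolus raises the concentration by D/Vd = 258/125 ≈ 2.064 mg/L.
Cmax,ss = C₀/(1 − f) ≈ 2.064/0.9116 ≈ 2.264 mg/L.

2.3 mg/L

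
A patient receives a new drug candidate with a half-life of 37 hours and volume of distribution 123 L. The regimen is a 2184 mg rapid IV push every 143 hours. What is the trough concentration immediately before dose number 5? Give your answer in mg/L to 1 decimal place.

f = (1/2)^(τ/t½) = (1/2)^(143/37) ≈ 0.0686.
C₀ = D/Vd = 2184/123 ≈ 17.756 mg/L.
Before the 5th dose, 4 doses have been given. Superposition: Cmin = C₀·(f + f² + … + f^4).
≈ 17.756 × (0.0686 + 0.0047 + 0.0003 + 0.0000) ≈ 17.756 × 0.0736 ≈ 1.307 mg/L.

1.3 mg/L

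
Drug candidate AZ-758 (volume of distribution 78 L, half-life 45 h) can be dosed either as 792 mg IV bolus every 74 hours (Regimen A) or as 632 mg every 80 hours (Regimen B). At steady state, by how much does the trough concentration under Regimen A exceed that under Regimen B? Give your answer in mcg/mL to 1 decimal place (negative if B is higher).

1.4 mcg/mL

Regimen A: f = (1/2)^(74/45) ≈ 0.3199; Cmin,ss = (792/78)·f/(1−f) ≈ 4.776 mcg/mL.
Regimen B: f = (1/2)^(80/45) ≈ 0.2916; Cmin,ss = (632/78)·f/(1−f) ≈ 3.335 mcg/mL.
Difference ≈ 4.776 − 3.335 ≈ 1.441 mcg/mL.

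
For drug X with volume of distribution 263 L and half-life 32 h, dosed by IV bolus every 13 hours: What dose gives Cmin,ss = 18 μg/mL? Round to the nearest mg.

1540 mg

τ/t½ = 13/32 ≈ 0.40625, so f = (1/2)^(13/32) ≈ 0.754582.
Cmin,ss = (D/Vd)·f/(1−f), so D = Cmin,ss·Vd·(1−f)/f.
D = 18 × 263 × (1−f)/f ≈ 18 × 263 × 0.32524 ≈ 1539.69 mg.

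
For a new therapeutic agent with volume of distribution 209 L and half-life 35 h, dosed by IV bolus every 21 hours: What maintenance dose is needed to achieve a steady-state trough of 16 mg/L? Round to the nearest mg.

τ/t½ = 21/35 ≈ 0.6, so f = (1/2)^(21/35) ≈ 0.659754.
Cmin,ss = (D/Vd)·f/(1−f), so D = Cmin,ss·Vd·(1−f)/f.
D = 16 × 209 × (1−f)/f ≈ 16 × 209 × 0.51572 ≈ 1724.57 mg.

1725 mg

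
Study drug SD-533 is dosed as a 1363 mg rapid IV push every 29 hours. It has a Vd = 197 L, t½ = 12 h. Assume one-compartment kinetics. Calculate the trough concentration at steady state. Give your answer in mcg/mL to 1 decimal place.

τ/t½ = 29/12 ≈ 2.4167, so fraction remaining f = (1/2)^(29/12) ≈ 0.1873.
Single-dose peak C₀ = D/Vd = 1363/197 ≈ 6.919 mcg/mL.
Steady-state trough Cmin,ss = C₀·f/(1−f) ≈ 6.919 × 0.1873/0.8127 ≈ 1.595 mcg/mL.

1.6 mcg/mL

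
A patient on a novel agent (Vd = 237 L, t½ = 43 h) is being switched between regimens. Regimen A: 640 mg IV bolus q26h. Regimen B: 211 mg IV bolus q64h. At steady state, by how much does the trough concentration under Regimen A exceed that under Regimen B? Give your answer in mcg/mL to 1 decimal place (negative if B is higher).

4.7 mcg/mL

Regimen A: f = (1/2)^(26/43) ≈ 0.6576; Cmin,ss = (640/237)·f/(1−f) ≈ 5.186 mcg/mL.
Regimen B: f = (1/2)^(64/43) ≈ 0.3564; Cmin,ss = (211/237)·f/(1−f) ≈ 0.493 mcg/mL.
Difference ≈ 5.186 − 0.493 ≈ 4.693 mcg/mL.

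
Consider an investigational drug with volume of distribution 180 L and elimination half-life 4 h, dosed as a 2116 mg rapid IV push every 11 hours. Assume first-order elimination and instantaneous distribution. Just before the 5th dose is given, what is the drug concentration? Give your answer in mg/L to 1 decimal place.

2.1 mg/L

f = (1/2)^(τ/t½) = (1/2)^(11/4) ≈ 0.1487.
C₀ = D/Vd = 2116/180 ≈ 11.756 mg/L.
Before the 5th dose, 4 doses have been given. Superposition: Cmin = C₀·(f + f² + … + f^4).
≈ 11.756 × (0.1487 + 0.0221 + 0.0033 + 0.0005) ≈ 11.756 × 0.1746 ≈ 2.053 mg/L.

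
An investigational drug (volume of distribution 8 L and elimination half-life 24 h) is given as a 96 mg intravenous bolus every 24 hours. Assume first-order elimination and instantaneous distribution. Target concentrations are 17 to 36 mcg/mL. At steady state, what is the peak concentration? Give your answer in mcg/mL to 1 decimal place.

The dosing interval is 1 half-life, so f = 2^(−1) = 0.5.
At steady state, R = 1/(1 − 0.5) = 2/1.
Single-dose peak C₀ = D/Vd = 96/8 = 12 mcg/mL.
Steady-state peak Cmax,ss = C₀·R = 12 × 2/1 ≈ 24.000 mcg/mL.
Peak 24.0 mcg/mL vs MTC 36 mcg/mL: below toxic threshold.

24.0 mcg/mL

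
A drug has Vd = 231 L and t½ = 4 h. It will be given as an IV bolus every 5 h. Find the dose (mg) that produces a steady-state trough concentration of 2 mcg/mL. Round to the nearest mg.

637 mg

τ/t½ = 5/4 ≈ 1.25, so f = (1/2)^(5/4) ≈ 0.420448.
Cmin,ss = (D/Vd)·f/(1−f), so D = Cmin,ss·Vd·(1−f)/f.
D = 2 × 231 × (1−f)/f ≈ 2 × 231 × 1.37842 ≈ 636.83 mg.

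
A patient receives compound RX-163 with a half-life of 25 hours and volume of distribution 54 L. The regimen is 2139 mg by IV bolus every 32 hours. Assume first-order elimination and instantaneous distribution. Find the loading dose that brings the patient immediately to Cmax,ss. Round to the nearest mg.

3636 mg

f = (1/2)^(32/25) ≈ 0.411796; accumulation ratio R = 1/(1−f) ≈ 1.70009.
Loading dose to hit Cmax,ss on first dose: D_load = D_maint·R ≈ 2139 × 1.70009 ≈ 3636.49 mg.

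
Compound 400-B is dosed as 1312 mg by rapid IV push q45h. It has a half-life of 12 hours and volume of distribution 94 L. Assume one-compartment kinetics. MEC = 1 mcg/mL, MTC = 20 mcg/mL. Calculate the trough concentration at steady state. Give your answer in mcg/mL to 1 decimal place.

Over one 45-h interval, 45/12 ≈ 3.75 half-lives elapse, leaving f ≈ 0.0743 of each dose.
Accumulation ratio R = 1/(1 − f) ≈ 1/0.9257 ≈ 1.0803.
Single-dose peak C₀ = D/Vd = 1312/94 ≈ 13.957 mcg/mL.
Cmax,ss = C₀/(1 − f) ≈ 13.957/0.9257 ≈ 15.077 mcg/mL.
One interval later, Cmin,ss = Cmax,ss·e^(−kτ) ≈ 15.077 × 0.0743 ≈ 1.120 mcg/mL.
Trough 1.1 mcg/mL vs MEC 1 mcg/mL: adequate.

1.1 mcg/mL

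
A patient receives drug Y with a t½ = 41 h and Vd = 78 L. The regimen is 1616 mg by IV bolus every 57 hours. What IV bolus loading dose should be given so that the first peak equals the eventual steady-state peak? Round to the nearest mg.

f = (1/2)^(57/41) ≈ 0.381500; accumulation ratio R = 1/(1−f) ≈ 1.61681.
Loading dose to hit Cmax,ss on first dose: D_load = D_maint·R ≈ 1616 × 1.61681 ≈ 2612.76 mg.

2613 mg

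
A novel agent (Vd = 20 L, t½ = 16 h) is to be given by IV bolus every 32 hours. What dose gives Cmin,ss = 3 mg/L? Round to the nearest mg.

180 mg

τ/t½ = 32/16 ≈ 2, so f = (1/2)^(32/16) ≈ 0.250000.
Cmin,ss = (D/Vd)·f/(1−f), so D = Cmin,ss·Vd·(1−f)/f.
D = 3 × 20 × (1−f)/f ≈ 3 × 20 × 3.00000 ≈ 180.00 mg.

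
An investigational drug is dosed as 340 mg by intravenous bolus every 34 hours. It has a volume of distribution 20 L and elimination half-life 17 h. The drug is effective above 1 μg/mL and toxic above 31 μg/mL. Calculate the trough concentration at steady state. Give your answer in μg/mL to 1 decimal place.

5.7 μg/mL

The dosing interval is 2 half-lives, so f = 2^(−2) = 0.25.
Accumulation ratio R = 1/(1 − f) = 1/0.75 = 4/3.
Single-dose peak C₀ = D/Vd = 340/20 = 17 μg/mL.
Steady-state peak Cmax,ss = C₀·R = 17 × 4/3 ≈ 22.667 μg/mL.
Steady-state trough Cmin,ss = Cmax,ss·f ≈ 22.667 × 0.25 ≈ 5.667 μg/mL.
Trough 5.7 μg/mL vs MEC 1 μg/mL: adequate.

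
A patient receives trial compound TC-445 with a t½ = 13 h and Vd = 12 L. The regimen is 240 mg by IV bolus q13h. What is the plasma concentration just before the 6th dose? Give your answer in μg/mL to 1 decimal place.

f = (1/2)^(τ/t½) = (1/2)^(13/13) ≈ 0.5000.
C₀ = D/Vd = 240/12 ≈ 20.000 μg/mL.
Before the 6th dose, 5 doses have been given. Superposition: Cmin = C₀·(f + f² + … + f^5).
≈ 20.000 × (0.5000 + 0.2500 + 0.1250 + 0.0625 + 0.0313) ≈ 20.000 × 0.9688 ≈ 19.376 μg/mL.

19.4 μg/mL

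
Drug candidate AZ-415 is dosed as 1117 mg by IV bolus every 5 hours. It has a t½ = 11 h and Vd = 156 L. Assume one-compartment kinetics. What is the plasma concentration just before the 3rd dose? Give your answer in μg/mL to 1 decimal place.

f = (1/2)^(τ/t½) = (1/2)^(5/11) ≈ 0.7297.
C₀ = D/Vd = 1117/156 ≈ 7.160 μg/mL.
Before the 3rd dose, 2 doses have been given. Superposition: Cmin = C₀·(f + f²).
≈ 7.160 × (0.7297 + 0.5325) ≈ 7.160 × 1.2622 ≈ 9.037 μg/mL.

9.0 μg/mL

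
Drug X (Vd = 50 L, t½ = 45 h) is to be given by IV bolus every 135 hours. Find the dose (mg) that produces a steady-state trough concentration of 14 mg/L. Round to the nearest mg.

τ/t½ = 135/45 ≈ 3, so f = (1/2)^(135/45) ≈ 0.125000.
Cmin,ss = (D/Vd)·f/(1−f), so D = Cmin,ss·Vd·(1−f)/f.
D = 14 × 50 × (1−f)/f ≈ 14 × 50 × 7.00000 ≈ 4900.00 mg.

4900 mg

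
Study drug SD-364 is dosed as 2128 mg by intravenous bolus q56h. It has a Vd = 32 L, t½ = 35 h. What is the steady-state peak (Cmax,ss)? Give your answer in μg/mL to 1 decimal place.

99.2 μg/mL

τ/t½ = 56/35 ≈ 1.6, so fraction remaining f = (1/2)^(56/35) ≈ 0.3299.
Accumulation ratio R = 1/(1 − f) ≈ 1/0.6701 ≈ 1.4923.
Each bolus raises the concentration by D/Vd = 2128/32 ≈ 66.500 μg/mL.
Steady-state peak Cmax,ss = C₀·R ≈ 66.500 × 1.4923 ≈ 99.238 μg/mL.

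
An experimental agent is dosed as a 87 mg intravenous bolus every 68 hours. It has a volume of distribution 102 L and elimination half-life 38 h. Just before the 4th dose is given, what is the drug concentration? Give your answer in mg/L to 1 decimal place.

f = (1/2)^(τ/t½) = (1/2)^(68/38) ≈ 0.2893.
C₀ = D/Vd = 87/102 ≈ 0.853 mg/L.
Before the 4th dose, 3 doses have been given. Superposition: Cmin = C₀·(f + f² + … + f^3).
≈ 0.853 × (0.2893 + 0.0837 + 0.0242) ≈ 0.853 × 0.3972 ≈ 0.339 mg/L.

0.3 mg/L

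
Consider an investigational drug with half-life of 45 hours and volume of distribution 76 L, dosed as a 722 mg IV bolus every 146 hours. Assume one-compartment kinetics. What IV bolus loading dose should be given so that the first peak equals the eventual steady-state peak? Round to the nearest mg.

f = (1/2)^(146/45) ≈ 0.105518; accumulation ratio R = 1/(1−f) ≈ 1.11797.
Loading dose to hit Cmax,ss on first dose: D_load = D_maint·R ≈ 722 × 1.11797 ≈ 807.17 mg.

807 mg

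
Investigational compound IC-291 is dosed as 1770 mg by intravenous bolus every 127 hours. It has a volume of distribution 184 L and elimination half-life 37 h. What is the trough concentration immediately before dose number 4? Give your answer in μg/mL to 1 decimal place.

1.0 μg/mL

f = (1/2)^(τ/t½) = (1/2)^(127/37) ≈ 0.0926.
C₀ = D/Vd = 1770/184 ≈ 9.620 μg/mL.
Before the 4th dose, 3 doses have been given. Superposition: Cmin = C₀·(f + f² + … + f^3).
≈ 9.620 × (0.0926 + 0.0086 + 0.0008) ≈ 9.620 × 0.1020 ≈ 0.981 μg/mL.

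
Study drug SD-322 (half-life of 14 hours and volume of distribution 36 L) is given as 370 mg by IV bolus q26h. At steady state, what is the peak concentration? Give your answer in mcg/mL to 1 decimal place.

14.2 mcg/mL

Over one 26-h interval, 26/14 ≈ 1.8571 half-lives elapse, leaving f ≈ 0.2760 of each dose.
At steady state, accumulation factor R = 1/(1 − e^(−kτ)) ≈ 1.3812.
Single-dose peak C₀ = D/Vd = 370/36 ≈ 10.278 mcg/mL.
Steady-state peak Cmax,ss = C₀·R ≈ 10.278 × 1.3812 ≈ 14.196 mcg/mL.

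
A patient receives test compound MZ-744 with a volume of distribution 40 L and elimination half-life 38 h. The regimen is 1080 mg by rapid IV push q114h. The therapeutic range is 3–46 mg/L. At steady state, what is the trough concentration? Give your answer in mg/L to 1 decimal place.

The dosing interval is 3 half-lives, so f = 2^(−3) = 0.125.
At steady state, R = 1/(1 − 0.125) = 8/7.
Single-dose peak C₀ = D/Vd = 1080/40 = 27 mg/L.
Steady-state peak Cmax,ss = C₀·R = 27 × 8/7 ≈ 30.857 mg/L.
Steady-state trough Cmin,ss = Cmax,ss·f ≈ 30.857 × 0.125 ≈ 3.857 mg/L.
Trough 3.9 mg/L vs MEC 3 mg/L: adequate.

3.9 mg/L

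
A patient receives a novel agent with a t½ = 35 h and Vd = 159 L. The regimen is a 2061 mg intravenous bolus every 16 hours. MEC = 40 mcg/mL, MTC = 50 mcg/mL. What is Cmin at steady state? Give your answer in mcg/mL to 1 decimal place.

τ/t½ = 16/35 ≈ 0.45714, so fraction remaining f = (1/2)^(16/35) ≈ 0.7284.
Each bolus raises the concentration by D/Vd = 2061/159 ≈ 12.962 mcg/mL.
Steady-state trough Cmin,ss = C₀·f/(1−f) ≈ 12.962 × 0.7284/0.2716 ≈ 34.763 mcg/mL.
Trough 34.8 mcg/mL vs MEC 40 mcg/mL: subtherapeutic.

34.8 mcg/mL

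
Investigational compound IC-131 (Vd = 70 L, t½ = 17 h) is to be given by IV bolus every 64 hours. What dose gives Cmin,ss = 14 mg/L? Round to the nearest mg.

τ/t½ = 64/17 ≈ 3.7647, so f = (1/2)^(64/17) ≈ 0.073572.
Cmin,ss = (D/Vd)·f/(1−f), so D = Cmin,ss·Vd·(1−f)/f.
D = 14 × 70 × (1−f)/f ≈ 14 × 70 × 12.59213 ≈ 12340.29 mg.

12340 mg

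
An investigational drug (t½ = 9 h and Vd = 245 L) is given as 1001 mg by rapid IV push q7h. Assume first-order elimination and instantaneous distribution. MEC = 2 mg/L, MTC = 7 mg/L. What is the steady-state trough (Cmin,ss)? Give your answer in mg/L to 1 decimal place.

5.7 mg/L

k = ln2/t½ = ln2/9 ≈ 0.077016 h⁻¹; fraction remaining f = e^(−kτ) = e^(−0.077016×7) ≈ 0.5833.
Accumulation ratio R = 1/(1 − f) ≈ 1/0.4167 ≈ 2.3998.
Single-dose peak C₀ = D/Vd = 1001/245 ≈ 4.086 mg/L.
Cmax,ss = C₀/(1 − f) ≈ 4.086/0.4167 ≈ 9.806 mg/L.
One interval later, Cmin,ss = Cmax,ss·e^(−kτ) ≈ 9.806 × 0.5833 ≈ 5.720 mg/L.
Trough 5.7 mg/L vs MEC 2 mg/L: adequate.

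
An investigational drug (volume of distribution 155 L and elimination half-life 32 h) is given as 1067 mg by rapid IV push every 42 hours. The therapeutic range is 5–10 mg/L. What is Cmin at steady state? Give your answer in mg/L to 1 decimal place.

4.6 mg/L

Over one 42-h interval, 42/32 ≈ 1.3125 half-lives elapse, leaving f ≈ 0.4026 of each dose.
At steady state, accumulation factor R = 1/(1 − e^(−kτ)) ≈ 1.6739.
Single-dose peak C₀ = D/Vd = 1067/155 ≈ 6.884 mg/L.
Cmax,ss = C₀/(1 − f) ≈ 6.884/0.5974 ≈ 11.523 mg/L.
One interval later, Cmin,ss = Cmax,ss·e^(−kτ) ≈ 11.523 × 0.4026 ≈ 4.639 mg/L.
Trough 4.6 mg/L vs MEC 5 mg/L: subtherapeutic.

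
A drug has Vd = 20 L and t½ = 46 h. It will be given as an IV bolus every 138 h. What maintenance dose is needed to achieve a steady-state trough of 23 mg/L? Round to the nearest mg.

τ/t½ = 138/46 ≈ 3, so f = (1/2)^(138/46) ≈ 0.125000.
Cmin,ss = (D/Vd)·f/(1−f), so D = Cmin,ss·Vd·(1−f)/f.
D = 23 × 20 × (1−f)/f ≈ 23 × 20 × 7.00000 ≈ 3220.00 mg.

3220 mg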